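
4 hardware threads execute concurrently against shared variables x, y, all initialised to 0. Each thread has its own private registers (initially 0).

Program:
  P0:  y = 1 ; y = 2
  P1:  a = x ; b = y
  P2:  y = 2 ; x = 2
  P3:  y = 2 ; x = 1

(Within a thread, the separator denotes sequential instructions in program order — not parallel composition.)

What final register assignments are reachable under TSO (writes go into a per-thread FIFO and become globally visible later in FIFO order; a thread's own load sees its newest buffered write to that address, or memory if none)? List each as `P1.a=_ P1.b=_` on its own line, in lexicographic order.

P1.a=0 P1.b=0
P1.a=0 P1.b=1
P1.a=0 P1.b=2
P1.a=1 P1.b=1
P1.a=1 P1.b=2
P1.a=2 P1.b=1
P1.a=2 P1.b=2

outcome vector order: (P1.a,P1.b)
|TSO outcomes| = 7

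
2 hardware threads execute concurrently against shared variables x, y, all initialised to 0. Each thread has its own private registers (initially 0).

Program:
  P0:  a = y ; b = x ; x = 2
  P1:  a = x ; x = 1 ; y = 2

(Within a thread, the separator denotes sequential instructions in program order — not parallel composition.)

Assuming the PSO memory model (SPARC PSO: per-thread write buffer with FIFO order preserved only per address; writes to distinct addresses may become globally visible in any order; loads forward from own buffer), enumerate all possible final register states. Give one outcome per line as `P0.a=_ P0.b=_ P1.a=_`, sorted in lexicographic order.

outcome vector order: (P0.a,P0.b,P1.a)
|PSO outcomes| = 5

P0.a=0 P0.b=0 P1.a=0
P0.a=0 P0.b=0 P1.a=2
P0.a=0 P0.b=1 P1.a=0
P0.a=2 P0.b=0 P1.a=0
P0.a=2 P0.b=1 P1.a=0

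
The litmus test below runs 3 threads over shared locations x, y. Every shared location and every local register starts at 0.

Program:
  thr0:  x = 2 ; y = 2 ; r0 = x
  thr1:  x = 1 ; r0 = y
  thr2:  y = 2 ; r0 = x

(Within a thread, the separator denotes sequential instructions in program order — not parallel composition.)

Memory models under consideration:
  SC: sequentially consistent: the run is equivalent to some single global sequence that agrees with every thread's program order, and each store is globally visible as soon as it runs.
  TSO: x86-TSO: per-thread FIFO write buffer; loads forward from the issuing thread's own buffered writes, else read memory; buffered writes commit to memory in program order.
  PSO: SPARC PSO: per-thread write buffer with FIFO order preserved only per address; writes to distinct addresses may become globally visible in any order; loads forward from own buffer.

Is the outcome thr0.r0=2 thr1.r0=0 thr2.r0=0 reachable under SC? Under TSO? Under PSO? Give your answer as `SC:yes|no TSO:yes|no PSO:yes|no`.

outcome vector order: (thr0.r0,thr1.r0,thr2.r0)
under SC → 1/0/1 1/2/0 1/2/1 1/2/2 2/0/1 2/0/2 2/2/0 2/2/1 2/2/2
under TSO → 1/0/0 1/0/1 1/0/2 1/2/0 1/2/1 1/2/2 2/0/0 2/0/1 2/0/2 2/2/0 2/2/1 2/2/2
under PSO → 1/0/0 1/0/1 1/0/2 1/2/0 1/2/1 1/2/2 2/0/0 2/0/1 2/0/2 2/2/0 2/2/1 2/2/2
target 2/0/0 ∈ {TSO,PSO}

SC:no TSO:yes PSO:yes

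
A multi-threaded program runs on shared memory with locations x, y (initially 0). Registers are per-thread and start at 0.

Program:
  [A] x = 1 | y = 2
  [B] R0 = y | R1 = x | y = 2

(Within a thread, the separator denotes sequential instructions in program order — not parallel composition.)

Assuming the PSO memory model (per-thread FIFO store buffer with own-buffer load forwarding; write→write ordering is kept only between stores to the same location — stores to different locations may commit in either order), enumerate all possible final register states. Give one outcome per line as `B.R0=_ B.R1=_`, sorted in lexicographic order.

B.R0=0 B.R1=0
B.R0=0 B.R1=1
B.R0=2 B.R1=0
B.R0=2 B.R1=1

outcome vector order: (B.R0,B.R1)
|PSO outcomes| = 4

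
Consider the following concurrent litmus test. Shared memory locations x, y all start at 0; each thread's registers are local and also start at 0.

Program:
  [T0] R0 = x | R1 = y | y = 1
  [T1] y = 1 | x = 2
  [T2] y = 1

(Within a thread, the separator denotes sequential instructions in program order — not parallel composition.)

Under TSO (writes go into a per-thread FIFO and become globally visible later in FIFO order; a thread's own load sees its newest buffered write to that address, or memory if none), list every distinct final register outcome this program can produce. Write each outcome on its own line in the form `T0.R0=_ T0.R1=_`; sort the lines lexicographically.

outcome vector order: (T0.R0,T0.R1)
|TSO outcomes| = 3

T0.R0=0 T0.R1=0
T0.R0=0 T0.R1=1
T0.R0=2 T0.R1=1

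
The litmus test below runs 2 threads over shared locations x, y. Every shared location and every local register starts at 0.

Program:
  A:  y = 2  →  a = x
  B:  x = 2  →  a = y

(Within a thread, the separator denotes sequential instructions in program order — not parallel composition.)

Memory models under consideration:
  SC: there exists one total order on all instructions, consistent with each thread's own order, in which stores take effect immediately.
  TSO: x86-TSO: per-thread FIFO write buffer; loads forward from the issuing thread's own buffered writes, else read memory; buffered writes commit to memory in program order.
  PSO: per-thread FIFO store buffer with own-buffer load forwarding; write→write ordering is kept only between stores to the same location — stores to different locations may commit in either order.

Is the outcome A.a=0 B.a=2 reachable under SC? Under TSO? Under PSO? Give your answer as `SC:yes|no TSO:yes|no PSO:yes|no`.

outcome vector order: (A.a,B.a)
under SC → 0/2; 2/0; 2/2
under TSO → 0/0; 0/2; 2/0; 2/2
under PSO → 0/0; 0/2; 2/0; 2/2
target 0/2 ∈ {SC,TSO,PSO}

SC:yes TSO:yes PSO:yes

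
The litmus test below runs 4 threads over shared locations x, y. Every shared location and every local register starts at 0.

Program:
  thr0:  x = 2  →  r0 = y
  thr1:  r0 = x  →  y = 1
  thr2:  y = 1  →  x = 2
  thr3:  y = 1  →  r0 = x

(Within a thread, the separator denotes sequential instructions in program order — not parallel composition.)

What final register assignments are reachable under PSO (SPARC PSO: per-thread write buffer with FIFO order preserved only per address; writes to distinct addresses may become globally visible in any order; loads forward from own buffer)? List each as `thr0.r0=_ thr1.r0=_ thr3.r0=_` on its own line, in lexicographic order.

thr0.r0=0 thr1.r0=0 thr3.r0=0
thr0.r0=0 thr1.r0=0 thr3.r0=2
thr0.r0=0 thr1.r0=2 thr3.r0=0
thr0.r0=0 thr1.r0=2 thr3.r0=2
thr0.r0=1 thr1.r0=0 thr3.r0=0
thr0.r0=1 thr1.r0=0 thr3.r0=2
thr0.r0=1 thr1.r0=2 thr3.r0=0
thr0.r0=1 thr1.r0=2 thr3.r0=2

outcome vector order: (thr0.r0,thr1.r0,thr3.r0)
|PSO outcomes| = 8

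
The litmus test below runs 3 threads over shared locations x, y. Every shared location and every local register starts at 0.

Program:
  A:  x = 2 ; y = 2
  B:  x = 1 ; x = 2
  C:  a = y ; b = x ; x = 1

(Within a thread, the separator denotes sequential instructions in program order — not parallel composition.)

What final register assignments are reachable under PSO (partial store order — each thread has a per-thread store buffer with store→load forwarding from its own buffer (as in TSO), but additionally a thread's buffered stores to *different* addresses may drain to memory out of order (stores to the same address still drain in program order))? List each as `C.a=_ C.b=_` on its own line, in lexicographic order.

C.a=0 C.b=0
C.a=0 C.b=1
C.a=0 C.b=2
C.a=2 C.b=0
C.a=2 C.b=1
C.a=2 C.b=2

outcome vector order: (C.a,C.b)
|PSO outcomes| = 6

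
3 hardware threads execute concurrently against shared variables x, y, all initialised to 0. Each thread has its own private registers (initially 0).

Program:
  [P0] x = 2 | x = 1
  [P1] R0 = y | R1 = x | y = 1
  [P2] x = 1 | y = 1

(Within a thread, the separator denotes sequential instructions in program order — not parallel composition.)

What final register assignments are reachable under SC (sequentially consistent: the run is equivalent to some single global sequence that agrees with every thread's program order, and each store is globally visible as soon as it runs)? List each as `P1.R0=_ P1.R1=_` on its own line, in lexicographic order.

P1.R0=0 P1.R1=0
P1.R0=0 P1.R1=1
P1.R0=0 P1.R1=2
P1.R0=1 P1.R1=1
P1.R0=1 P1.R1=2

outcome vector order: (P1.R0,P1.R1)
|SC outcomes| = 5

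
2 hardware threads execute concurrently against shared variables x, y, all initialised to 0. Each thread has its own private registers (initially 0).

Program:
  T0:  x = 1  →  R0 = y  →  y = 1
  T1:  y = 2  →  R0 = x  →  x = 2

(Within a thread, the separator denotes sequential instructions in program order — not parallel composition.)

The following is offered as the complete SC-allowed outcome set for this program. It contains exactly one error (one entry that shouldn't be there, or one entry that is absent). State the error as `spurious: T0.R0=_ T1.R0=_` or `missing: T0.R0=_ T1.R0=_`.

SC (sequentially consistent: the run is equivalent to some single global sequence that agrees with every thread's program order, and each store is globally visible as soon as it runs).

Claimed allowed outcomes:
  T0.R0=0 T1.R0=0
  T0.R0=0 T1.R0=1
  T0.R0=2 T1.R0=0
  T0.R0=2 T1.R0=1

spurious: T0.R0=0 T1.R0=0

outcome vector order: (T0.R0,T1.R0)
[SC] allowed = {(0,1) (2,0) (2,1)}
claimed∖SC = {(0,0)}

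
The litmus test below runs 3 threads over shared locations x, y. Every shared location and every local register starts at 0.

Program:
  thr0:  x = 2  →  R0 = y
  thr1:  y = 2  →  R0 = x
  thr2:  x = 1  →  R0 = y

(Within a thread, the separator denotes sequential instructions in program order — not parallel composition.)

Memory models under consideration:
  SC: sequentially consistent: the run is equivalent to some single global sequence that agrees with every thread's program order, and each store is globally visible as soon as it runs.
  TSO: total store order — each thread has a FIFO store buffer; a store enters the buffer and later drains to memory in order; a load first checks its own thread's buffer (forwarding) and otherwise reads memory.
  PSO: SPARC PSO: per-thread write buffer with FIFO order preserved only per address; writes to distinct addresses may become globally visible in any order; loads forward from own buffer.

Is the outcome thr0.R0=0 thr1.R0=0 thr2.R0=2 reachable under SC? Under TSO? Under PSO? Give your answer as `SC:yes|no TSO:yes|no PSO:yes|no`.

outcome vector order: (thr0.R0,thr1.R0,thr2.R0)
SC: 9 outcomes — {<0 1 0>; <0 1 2>; <0 2 0>; <0 2 2>; <2 0 2>; <2 1 0>; <2 1 2>; <2 2 0>; <2 2 2>}
TSO: 12 outcomes — {<0 0 0>; <0 0 2>; <0 1 0>; <0 1 2>; <0 2 0>; <0 2 2>; <2 0 0>; <2 0 2>; <2 1 0>; <2 1 2>; <2 2 0>; <2 2 2>}
PSO: 12 outcomes — {<0 0 0>; <0 0 2>; <0 1 0>; <0 1 2>; <0 2 0>; <0 2 2>; <2 0 0>; <2 0 2>; <2 1 0>; <2 1 2>; <2 2 0>; <2 2 2>}
target <0 0 2> ∈ {TSO,PSO}

SC:no TSO:yes PSO:yes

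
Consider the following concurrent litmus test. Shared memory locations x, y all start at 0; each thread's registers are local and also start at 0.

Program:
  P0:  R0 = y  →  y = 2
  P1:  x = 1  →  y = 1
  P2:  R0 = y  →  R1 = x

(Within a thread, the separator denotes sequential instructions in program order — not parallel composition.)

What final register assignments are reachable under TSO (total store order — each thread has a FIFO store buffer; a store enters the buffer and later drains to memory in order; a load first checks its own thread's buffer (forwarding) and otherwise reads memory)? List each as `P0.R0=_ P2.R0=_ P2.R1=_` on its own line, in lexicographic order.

outcome vector order: (P0.R0,P2.R0,P2.R1)
|TSO outcomes| = 9

P0.R0=0 P2.R0=0 P2.R1=0
P0.R0=0 P2.R0=0 P2.R1=1
P0.R0=0 P2.R0=1 P2.R1=1
P0.R0=0 P2.R0=2 P2.R1=0
P0.R0=0 P2.R0=2 P2.R1=1
P0.R0=1 P2.R0=0 P2.R1=0
P0.R0=1 P2.R0=0 P2.R1=1
P0.R0=1 P2.R0=1 P2.R1=1
P0.R0=1 P2.R0=2 P2.R1=1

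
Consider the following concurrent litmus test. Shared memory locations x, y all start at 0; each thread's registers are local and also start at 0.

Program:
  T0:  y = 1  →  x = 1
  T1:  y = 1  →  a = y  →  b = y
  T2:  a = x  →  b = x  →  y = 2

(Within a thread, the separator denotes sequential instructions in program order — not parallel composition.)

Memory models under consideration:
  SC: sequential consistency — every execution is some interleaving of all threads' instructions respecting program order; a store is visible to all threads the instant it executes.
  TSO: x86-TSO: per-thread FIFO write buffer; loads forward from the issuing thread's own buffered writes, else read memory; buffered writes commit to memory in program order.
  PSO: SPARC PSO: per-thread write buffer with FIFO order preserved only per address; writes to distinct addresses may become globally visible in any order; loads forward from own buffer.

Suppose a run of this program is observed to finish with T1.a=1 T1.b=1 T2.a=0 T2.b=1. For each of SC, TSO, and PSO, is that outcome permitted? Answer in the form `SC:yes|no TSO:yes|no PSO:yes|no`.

outcome vector order: (T1.a,T1.b,T2.a,T2.b)
SC (10): <1 1 0 0>, <1 1 0 1>, <1 1 1 1>, <1 2 0 0>, <1 2 0 1>, <1 2 1 1>, <2 1 0 0>, <2 2 0 0>, <2 2 0 1>, <2 2 1 1>
TSO (10): <1 1 0 0>, <1 1 0 1>, <1 1 1 1>, <1 2 0 0>, <1 2 0 1>, <1 2 1 1>, <2 1 0 0>, <2 2 0 0>, <2 2 0 1>, <2 2 1 1>
PSO (12): <1 1 0 0>, <1 1 0 1>, <1 1 1 1>, <1 2 0 0>, <1 2 0 1>, <1 2 1 1>, <2 1 0 0>, <2 1 0 1>, <2 1 1 1>, <2 2 0 0>, <2 2 0 1>, <2 2 1 1>
target <1 1 0 1> ∈ {SC,TSO,PSO}

SC:yes TSO:yes PSO:yes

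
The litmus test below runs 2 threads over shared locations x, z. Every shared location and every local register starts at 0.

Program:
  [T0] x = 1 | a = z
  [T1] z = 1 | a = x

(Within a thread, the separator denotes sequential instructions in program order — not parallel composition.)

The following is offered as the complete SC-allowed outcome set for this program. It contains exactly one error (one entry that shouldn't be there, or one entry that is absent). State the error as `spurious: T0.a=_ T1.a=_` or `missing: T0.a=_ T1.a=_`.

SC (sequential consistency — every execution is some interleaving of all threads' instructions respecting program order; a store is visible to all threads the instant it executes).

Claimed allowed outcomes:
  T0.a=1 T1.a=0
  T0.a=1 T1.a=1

missing: T0.a=0 T1.a=1

outcome vector order: (T0.a,T1.a)
SC (3): 0/1 1/0 1/1
SC∖claimed = {0/1}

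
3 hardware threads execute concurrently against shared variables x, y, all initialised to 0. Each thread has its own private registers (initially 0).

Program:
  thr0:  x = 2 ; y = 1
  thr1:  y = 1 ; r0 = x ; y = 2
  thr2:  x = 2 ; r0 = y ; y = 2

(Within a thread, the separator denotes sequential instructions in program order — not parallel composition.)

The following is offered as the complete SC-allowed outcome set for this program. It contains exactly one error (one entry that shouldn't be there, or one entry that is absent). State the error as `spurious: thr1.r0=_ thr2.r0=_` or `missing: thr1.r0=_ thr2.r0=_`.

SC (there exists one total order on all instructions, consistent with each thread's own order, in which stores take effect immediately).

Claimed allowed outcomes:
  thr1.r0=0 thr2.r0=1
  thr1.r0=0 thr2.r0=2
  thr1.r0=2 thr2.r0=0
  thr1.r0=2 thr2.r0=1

missing: thr1.r0=2 thr2.r0=2

outcome vector order: (thr1.r0,thr2.r0)
[SC] allowed = {01, 02, 20, 21, 22}
SC∖claimed = {22}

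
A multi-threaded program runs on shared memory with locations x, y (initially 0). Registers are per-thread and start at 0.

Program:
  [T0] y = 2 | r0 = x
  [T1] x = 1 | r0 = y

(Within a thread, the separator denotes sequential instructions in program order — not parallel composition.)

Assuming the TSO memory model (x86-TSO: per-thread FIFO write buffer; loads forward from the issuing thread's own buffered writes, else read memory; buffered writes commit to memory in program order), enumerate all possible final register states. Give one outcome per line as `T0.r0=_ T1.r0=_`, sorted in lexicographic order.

outcome vector order: (T0.r0,T1.r0)
|TSO outcomes| = 4

T0.r0=0 T1.r0=0
T0.r0=0 T1.r0=2
T0.r0=1 T1.r0=0
T0.r0=1 T1.r0=2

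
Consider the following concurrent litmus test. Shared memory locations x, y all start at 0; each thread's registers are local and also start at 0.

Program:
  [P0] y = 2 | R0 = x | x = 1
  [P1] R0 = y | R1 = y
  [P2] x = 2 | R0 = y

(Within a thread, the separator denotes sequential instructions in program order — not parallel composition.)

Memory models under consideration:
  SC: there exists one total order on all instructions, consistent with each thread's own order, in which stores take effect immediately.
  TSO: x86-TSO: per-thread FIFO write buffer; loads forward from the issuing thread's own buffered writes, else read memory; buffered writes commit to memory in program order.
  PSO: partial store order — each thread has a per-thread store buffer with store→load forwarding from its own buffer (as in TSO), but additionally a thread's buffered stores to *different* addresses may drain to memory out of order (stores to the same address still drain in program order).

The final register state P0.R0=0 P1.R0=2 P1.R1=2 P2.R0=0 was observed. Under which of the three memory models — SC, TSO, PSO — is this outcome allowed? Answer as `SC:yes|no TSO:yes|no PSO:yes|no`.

outcome vector order: (P0.R0,P1.R0,P1.R1,P2.R0)
[SC] allowed = {0/0/0/2; 0/0/2/2; 0/2/2/2; 2/0/0/0; 2/0/0/2; 2/0/2/0; 2/0/2/2; 2/2/2/0; 2/2/2/2}
[TSO] allowed = {0/0/0/0; 0/0/0/2; 0/0/2/0; 0/0/2/2; 0/2/2/0; 0/2/2/2; 2/0/0/0; 2/0/0/2; 2/0/2/0; 2/0/2/2; 2/2/2/0; 2/2/2/2}
[PSO] allowed = {0/0/0/0; 0/0/0/2; 0/0/2/0; 0/0/2/2; 0/2/2/0; 0/2/2/2; 2/0/0/0; 2/0/0/2; 2/0/2/0; 2/0/2/2; 2/2/2/0; 2/2/2/2}
target 0/2/2/0 ∈ {TSO,PSO}

SC:no TSO:yes PSO:yes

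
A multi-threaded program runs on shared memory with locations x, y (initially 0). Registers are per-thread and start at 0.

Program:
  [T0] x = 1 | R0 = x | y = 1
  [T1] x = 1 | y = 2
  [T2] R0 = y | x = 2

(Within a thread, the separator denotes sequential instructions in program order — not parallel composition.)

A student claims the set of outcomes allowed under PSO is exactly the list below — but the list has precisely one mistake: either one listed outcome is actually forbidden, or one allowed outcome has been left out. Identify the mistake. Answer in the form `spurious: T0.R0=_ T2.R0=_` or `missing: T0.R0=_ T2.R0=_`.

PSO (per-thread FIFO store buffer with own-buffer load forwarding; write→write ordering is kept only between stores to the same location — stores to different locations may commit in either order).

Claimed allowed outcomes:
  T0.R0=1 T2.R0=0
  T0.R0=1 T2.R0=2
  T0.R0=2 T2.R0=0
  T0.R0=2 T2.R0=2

missing: T0.R0=1 T2.R0=1

outcome vector order: (T0.R0,T2.R0)
PSO (5): 1/0 1/1 1/2 2/0 2/2
PSO∖claimed = {1/1}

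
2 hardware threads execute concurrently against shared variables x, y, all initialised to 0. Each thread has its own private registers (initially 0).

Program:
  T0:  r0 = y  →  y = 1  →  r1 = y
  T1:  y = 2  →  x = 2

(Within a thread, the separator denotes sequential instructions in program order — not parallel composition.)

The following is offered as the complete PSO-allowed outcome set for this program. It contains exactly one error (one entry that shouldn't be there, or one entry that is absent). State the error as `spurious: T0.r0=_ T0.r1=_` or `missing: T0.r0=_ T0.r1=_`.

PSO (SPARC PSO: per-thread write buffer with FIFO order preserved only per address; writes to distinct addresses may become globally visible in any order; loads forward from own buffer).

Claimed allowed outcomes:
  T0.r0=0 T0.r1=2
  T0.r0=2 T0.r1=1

outcome vector order: (T0.r0,T0.r1)
under PSO → 0/1, 0/2, 2/1
PSO∖claimed = {0/1}

missing: T0.r0=0 T0.r1=1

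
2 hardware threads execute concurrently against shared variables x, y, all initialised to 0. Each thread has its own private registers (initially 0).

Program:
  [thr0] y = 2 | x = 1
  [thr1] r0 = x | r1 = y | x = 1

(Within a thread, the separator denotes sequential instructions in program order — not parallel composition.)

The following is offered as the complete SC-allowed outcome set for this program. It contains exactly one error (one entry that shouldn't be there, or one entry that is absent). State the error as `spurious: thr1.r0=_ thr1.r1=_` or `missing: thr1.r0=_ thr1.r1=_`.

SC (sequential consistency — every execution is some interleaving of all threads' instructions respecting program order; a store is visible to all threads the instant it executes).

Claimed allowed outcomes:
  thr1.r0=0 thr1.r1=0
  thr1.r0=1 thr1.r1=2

missing: thr1.r0=0 thr1.r1=2

outcome vector order: (thr1.r0,thr1.r1)
[SC] allowed = {(0,0); (0,2); (1,2)}
SC∖claimed = {(0,2)}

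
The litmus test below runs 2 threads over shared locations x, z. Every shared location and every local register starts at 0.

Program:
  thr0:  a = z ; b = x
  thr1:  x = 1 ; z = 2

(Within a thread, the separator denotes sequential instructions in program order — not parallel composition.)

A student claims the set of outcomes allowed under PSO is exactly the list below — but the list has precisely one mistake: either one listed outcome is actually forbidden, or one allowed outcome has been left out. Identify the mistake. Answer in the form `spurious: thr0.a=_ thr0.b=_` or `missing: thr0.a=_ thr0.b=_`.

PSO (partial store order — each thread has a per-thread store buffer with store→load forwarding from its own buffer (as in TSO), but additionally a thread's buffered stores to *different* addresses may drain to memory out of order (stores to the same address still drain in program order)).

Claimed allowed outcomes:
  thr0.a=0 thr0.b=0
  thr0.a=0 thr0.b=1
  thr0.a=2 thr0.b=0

outcome vector order: (thr0.a,thr0.b)
under PSO → 00, 01, 20, 21
PSO∖claimed = {21}

missing: thr0.a=2 thr0.b=1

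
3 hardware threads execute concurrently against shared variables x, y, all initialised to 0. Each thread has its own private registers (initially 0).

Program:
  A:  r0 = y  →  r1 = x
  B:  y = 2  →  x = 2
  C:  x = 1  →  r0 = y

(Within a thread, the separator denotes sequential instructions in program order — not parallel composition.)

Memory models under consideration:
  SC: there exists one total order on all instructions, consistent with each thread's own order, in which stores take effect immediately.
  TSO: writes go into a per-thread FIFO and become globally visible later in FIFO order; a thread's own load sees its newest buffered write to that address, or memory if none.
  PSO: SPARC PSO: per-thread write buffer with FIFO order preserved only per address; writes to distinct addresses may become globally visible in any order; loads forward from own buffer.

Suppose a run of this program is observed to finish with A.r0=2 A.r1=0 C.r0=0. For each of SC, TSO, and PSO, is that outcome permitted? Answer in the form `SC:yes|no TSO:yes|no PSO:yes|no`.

outcome vector order: (A.r0,A.r1,C.r0)
SC (11): 000 002 010 012 020 022 202 210 212 220 222
TSO (12): 000 002 010 012 020 022 200 202 210 212 220 222
PSO (12): 000 002 010 012 020 022 200 202 210 212 220 222
target 200 ∈ {TSO,PSO}

SC:no TSO:yes PSO:yes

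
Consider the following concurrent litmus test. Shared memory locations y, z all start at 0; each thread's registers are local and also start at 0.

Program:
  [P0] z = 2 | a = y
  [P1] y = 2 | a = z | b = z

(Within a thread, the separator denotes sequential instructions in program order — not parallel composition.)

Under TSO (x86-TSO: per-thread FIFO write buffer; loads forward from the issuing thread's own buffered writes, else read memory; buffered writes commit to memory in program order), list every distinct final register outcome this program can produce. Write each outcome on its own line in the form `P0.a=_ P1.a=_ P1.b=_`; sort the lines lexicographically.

P0.a=0 P1.a=0 P1.b=0
P0.a=0 P1.a=0 P1.b=2
P0.a=0 P1.a=2 P1.b=2
P0.a=2 P1.a=0 P1.b=0
P0.a=2 P1.a=0 P1.b=2
P0.a=2 P1.a=2 P1.b=2

outcome vector order: (P0.a,P1.a,P1.b)
|TSO outcomes| = 6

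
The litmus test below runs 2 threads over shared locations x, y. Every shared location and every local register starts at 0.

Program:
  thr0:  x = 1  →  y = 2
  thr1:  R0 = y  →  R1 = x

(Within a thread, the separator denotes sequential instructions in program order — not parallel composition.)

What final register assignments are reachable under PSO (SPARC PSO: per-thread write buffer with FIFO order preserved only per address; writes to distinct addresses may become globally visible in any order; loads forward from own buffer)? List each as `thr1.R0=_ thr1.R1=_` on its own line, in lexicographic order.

thr1.R0=0 thr1.R1=0
thr1.R0=0 thr1.R1=1
thr1.R0=2 thr1.R1=0
thr1.R0=2 thr1.R1=1

outcome vector order: (thr1.R0,thr1.R1)
|PSO outcomes| = 4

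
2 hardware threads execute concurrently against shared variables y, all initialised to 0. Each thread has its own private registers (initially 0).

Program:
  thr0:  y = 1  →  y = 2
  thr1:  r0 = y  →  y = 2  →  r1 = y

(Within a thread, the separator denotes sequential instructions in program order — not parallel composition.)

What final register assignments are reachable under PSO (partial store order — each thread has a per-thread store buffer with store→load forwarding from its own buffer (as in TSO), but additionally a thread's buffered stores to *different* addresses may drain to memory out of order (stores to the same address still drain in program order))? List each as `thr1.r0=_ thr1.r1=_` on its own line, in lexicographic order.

thr1.r0=0 thr1.r1=1
thr1.r0=0 thr1.r1=2
thr1.r0=1 thr1.r1=2
thr1.r0=2 thr1.r1=2

outcome vector order: (thr1.r0,thr1.r1)
|PSO outcomes| = 4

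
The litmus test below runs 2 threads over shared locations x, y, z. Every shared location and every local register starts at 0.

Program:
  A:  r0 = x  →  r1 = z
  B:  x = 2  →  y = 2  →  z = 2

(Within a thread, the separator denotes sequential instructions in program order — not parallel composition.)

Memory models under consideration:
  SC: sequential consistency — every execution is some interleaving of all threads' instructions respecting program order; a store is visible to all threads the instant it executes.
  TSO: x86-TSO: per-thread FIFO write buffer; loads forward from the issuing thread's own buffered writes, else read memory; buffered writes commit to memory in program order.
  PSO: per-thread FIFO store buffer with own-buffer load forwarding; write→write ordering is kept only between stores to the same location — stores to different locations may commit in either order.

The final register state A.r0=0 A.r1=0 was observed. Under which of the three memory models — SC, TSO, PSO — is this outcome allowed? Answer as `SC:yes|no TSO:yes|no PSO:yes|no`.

SC:yes TSO:yes PSO:yes

outcome vector order: (A.r0,A.r1)
[SC] allowed = {(0,0) (0,2) (2,0) (2,2)}
[TSO] allowed = {(0,0) (0,2) (2,0) (2,2)}
[PSO] allowed = {(0,0) (0,2) (2,0) (2,2)}
target (0,0) ∈ {SC,TSO,PSO}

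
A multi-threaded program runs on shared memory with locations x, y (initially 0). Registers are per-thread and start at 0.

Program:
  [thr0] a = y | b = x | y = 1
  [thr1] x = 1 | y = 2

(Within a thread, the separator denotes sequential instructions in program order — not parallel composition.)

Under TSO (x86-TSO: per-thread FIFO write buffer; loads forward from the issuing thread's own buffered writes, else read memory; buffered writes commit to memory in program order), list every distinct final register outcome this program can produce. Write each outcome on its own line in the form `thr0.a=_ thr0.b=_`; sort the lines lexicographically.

thr0.a=0 thr0.b=0
thr0.a=0 thr0.b=1
thr0.a=2 thr0.b=1

outcome vector order: (thr0.a,thr0.b)
|TSO outcomes| = 3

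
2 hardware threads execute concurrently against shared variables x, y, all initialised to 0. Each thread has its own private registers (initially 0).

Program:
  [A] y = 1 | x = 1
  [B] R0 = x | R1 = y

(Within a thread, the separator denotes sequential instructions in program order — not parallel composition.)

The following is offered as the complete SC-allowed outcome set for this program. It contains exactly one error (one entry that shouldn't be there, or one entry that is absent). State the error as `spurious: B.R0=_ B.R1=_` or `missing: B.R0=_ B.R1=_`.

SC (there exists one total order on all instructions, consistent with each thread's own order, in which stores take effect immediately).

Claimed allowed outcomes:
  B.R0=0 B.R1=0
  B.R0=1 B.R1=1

outcome vector order: (B.R0,B.R1)
SC (3): 00, 01, 11
SC∖claimed = {01}

missing: B.R0=0 B.R1=1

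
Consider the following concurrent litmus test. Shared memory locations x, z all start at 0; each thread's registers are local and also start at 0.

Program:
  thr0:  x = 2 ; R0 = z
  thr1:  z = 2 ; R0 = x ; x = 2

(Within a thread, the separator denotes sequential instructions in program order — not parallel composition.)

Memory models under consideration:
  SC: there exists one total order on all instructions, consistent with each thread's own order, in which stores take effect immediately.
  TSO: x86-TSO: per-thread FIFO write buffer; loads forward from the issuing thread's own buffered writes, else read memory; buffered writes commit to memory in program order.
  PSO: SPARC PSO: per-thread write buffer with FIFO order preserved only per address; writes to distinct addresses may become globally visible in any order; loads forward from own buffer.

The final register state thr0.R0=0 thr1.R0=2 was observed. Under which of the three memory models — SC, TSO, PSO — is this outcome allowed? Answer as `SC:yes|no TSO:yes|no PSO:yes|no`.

SC:yes TSO:yes PSO:yes

outcome vector order: (thr0.R0,thr1.R0)
SC (3): (0,2); (2,0); (2,2)
TSO (4): (0,0); (0,2); (2,0); (2,2)
PSO (4): (0,0); (0,2); (2,0); (2,2)
target (0,2) ∈ {SC,TSO,PSO}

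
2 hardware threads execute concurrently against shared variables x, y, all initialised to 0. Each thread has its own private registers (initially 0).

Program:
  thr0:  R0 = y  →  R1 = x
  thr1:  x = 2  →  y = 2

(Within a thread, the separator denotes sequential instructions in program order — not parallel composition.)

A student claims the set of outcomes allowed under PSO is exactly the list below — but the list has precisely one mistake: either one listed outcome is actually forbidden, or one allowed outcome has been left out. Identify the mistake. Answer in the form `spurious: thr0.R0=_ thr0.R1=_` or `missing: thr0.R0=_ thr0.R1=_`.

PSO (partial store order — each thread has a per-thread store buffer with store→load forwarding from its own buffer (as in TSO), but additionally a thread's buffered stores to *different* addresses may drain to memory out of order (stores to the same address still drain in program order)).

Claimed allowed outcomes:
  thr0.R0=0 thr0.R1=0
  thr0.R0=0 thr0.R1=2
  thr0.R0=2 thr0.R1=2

outcome vector order: (thr0.R0,thr0.R1)
under PSO → 00 02 20 22
PSO∖claimed = {20}

missing: thr0.R0=2 thr0.R1=0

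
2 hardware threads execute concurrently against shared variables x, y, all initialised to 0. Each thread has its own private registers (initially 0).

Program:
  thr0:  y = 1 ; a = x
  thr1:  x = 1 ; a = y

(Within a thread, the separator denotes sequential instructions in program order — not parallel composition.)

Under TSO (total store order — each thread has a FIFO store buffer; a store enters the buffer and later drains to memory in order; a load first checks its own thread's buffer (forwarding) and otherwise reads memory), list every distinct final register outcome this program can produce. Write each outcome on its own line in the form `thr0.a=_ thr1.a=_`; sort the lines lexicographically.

outcome vector order: (thr0.a,thr1.a)
|TSO outcomes| = 4

thr0.a=0 thr1.a=0
thr0.a=0 thr1.a=1
thr0.a=1 thr1.a=0
thr0.a=1 thr1.a=1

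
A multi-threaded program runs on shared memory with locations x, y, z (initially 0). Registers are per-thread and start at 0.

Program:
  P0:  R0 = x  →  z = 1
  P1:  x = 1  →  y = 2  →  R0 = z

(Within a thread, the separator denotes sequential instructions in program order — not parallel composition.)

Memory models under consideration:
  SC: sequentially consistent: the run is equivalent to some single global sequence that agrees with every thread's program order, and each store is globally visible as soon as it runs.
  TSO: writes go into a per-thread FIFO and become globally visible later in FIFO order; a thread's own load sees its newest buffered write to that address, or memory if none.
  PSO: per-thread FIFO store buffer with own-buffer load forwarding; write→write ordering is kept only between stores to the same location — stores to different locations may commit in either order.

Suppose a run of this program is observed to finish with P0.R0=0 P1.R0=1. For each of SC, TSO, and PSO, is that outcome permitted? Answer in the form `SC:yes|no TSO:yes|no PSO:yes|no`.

SC:yes TSO:yes PSO:yes

outcome vector order: (P0.R0,P1.R0)
SC (4): <0 0>, <0 1>, <1 0>, <1 1>
TSO (4): <0 0>, <0 1>, <1 0>, <1 1>
PSO (4): <0 0>, <0 1>, <1 0>, <1 1>
target <0 1> ∈ {SC,TSO,PSO}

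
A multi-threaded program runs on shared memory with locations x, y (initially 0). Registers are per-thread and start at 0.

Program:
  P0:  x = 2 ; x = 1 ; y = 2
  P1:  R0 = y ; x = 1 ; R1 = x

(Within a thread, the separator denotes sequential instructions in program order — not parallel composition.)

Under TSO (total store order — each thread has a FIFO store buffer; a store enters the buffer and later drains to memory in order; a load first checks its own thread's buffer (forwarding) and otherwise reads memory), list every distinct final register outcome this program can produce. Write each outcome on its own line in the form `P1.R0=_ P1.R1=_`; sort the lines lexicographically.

P1.R0=0 P1.R1=1
P1.R0=0 P1.R1=2
P1.R0=2 P1.R1=1

outcome vector order: (P1.R0,P1.R1)
|TSO outcomes| = 3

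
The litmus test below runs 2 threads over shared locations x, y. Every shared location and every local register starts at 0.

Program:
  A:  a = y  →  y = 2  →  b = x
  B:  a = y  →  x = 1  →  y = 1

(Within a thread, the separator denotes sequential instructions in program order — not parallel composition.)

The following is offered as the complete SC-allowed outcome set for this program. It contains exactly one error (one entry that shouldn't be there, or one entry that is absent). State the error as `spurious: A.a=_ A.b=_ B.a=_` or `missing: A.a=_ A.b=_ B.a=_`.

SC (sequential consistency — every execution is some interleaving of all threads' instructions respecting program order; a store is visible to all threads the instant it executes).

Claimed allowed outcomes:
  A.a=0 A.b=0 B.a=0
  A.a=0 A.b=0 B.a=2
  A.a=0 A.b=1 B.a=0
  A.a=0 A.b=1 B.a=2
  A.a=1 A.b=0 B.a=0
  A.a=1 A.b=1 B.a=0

spurious: A.a=1 A.b=0 B.a=0

outcome vector order: (A.a,A.b,B.a)
SC (5): 000 002 010 012 110
claimed∖SC = {100}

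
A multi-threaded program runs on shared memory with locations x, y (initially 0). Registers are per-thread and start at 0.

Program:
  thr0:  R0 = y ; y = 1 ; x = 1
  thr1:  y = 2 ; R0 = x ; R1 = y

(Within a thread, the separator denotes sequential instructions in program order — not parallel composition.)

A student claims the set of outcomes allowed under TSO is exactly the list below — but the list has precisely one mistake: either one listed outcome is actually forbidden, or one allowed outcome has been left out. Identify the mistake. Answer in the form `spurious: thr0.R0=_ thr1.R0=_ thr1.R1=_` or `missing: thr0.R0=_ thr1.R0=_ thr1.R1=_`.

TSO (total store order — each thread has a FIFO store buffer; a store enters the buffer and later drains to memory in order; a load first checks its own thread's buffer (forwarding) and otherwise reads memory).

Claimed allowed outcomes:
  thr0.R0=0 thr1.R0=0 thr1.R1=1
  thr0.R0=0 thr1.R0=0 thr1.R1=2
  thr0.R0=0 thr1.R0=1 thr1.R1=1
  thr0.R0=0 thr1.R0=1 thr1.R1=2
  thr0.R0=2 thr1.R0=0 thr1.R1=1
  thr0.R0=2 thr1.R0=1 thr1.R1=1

outcome vector order: (thr0.R0,thr1.R0,thr1.R1)
under TSO → 001; 002; 011; 012; 201; 202; 211
TSO∖claimed = {202}

missing: thr0.R0=2 thr1.R0=0 thr1.R1=2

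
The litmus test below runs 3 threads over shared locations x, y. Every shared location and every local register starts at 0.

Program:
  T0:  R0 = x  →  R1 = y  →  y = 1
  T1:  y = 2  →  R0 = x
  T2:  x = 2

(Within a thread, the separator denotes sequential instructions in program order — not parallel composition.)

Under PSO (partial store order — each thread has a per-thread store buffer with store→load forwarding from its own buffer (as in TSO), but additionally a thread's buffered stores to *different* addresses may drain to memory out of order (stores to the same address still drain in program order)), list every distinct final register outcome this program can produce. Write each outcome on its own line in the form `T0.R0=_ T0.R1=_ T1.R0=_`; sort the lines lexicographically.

T0.R0=0 T0.R1=0 T1.R0=0
T0.R0=0 T0.R1=0 T1.R0=2
T0.R0=0 T0.R1=2 T1.R0=0
T0.R0=0 T0.R1=2 T1.R0=2
T0.R0=2 T0.R1=0 T1.R0=0
T0.R0=2 T0.R1=0 T1.R0=2
T0.R0=2 T0.R1=2 T1.R0=0
T0.R0=2 T0.R1=2 T1.R0=2

outcome vector order: (T0.R0,T0.R1,T1.R0)
|PSO outcomes| = 8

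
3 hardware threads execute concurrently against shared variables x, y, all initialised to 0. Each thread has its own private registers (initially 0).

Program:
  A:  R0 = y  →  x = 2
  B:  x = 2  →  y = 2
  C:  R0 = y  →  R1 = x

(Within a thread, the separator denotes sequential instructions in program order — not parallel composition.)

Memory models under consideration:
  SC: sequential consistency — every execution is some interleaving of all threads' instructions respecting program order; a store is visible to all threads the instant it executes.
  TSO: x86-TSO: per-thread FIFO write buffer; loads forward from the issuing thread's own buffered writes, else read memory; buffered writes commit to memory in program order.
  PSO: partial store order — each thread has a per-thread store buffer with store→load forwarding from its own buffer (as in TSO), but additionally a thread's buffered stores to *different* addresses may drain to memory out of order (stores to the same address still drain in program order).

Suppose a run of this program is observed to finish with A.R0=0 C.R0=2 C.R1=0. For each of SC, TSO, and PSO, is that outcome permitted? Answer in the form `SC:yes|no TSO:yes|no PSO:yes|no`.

SC:no TSO:no PSO:yes

outcome vector order: (A.R0,C.R0,C.R1)
SC (6): (0,0,0) (0,0,2) (0,2,2) (2,0,0) (2,0,2) (2,2,2)
TSO (6): (0,0,0) (0,0,2) (0,2,2) (2,0,0) (2,0,2) (2,2,2)
PSO (8): (0,0,0) (0,0,2) (0,2,0) (0,2,2) (2,0,0) (2,0,2) (2,2,0) (2,2,2)
target (0,2,0) ∈ {PSO}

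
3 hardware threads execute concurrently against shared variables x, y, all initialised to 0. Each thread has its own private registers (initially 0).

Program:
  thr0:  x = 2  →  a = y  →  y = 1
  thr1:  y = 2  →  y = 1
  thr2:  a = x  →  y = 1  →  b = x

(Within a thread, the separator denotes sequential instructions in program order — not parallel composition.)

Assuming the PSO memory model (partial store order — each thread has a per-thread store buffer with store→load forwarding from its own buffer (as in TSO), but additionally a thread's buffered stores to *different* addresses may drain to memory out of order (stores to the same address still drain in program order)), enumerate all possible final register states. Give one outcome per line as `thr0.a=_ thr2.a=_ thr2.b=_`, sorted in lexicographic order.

outcome vector order: (thr0.a,thr2.a,thr2.b)
|PSO outcomes| = 9

thr0.a=0 thr2.a=0 thr2.b=0
thr0.a=0 thr2.a=0 thr2.b=2
thr0.a=0 thr2.a=2 thr2.b=2
thr0.a=1 thr2.a=0 thr2.b=0
thr0.a=1 thr2.a=0 thr2.b=2
thr0.a=1 thr2.a=2 thr2.b=2
thr0.a=2 thr2.a=0 thr2.b=0
thr0.a=2 thr2.a=0 thr2.b=2
thr0.a=2 thr2.a=2 thr2.b=2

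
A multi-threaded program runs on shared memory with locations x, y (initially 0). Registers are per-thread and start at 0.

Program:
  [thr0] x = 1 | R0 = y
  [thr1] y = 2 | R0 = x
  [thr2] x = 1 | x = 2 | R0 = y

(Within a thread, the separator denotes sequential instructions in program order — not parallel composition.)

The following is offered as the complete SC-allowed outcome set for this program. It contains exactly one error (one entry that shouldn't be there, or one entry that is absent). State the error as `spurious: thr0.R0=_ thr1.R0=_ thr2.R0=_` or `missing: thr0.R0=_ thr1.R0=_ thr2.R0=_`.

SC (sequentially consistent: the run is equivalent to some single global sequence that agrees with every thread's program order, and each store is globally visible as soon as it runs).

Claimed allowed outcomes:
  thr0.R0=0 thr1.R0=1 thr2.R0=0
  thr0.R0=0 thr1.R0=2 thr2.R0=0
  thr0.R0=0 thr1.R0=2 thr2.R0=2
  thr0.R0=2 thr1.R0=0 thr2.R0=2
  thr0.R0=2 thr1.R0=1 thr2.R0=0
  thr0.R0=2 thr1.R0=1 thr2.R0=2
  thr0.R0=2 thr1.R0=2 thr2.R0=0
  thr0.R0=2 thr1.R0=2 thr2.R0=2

missing: thr0.R0=0 thr1.R0=1 thr2.R0=2

outcome vector order: (thr0.R0,thr1.R0,thr2.R0)
[SC] allowed = {0/1/0, 0/1/2, 0/2/0, 0/2/2, 2/0/2, 2/1/0, 2/1/2, 2/2/0, 2/2/2}
SC∖claimed = {0/1/2}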